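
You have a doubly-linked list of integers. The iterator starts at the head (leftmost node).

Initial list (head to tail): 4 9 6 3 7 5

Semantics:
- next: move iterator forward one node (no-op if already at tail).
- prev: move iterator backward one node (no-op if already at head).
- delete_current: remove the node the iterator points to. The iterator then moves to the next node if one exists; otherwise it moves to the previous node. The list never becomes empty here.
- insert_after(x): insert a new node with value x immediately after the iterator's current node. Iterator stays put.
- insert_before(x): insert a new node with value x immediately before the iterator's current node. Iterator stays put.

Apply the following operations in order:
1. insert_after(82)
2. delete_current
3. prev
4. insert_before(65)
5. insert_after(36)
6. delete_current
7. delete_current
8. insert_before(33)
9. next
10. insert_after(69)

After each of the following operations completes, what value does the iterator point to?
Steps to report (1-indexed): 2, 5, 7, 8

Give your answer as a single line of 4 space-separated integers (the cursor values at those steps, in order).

Answer: 82 82 9 9

Derivation:
After 1 (insert_after(82)): list=[4, 82, 9, 6, 3, 7, 5] cursor@4
After 2 (delete_current): list=[82, 9, 6, 3, 7, 5] cursor@82
After 3 (prev): list=[82, 9, 6, 3, 7, 5] cursor@82
After 4 (insert_before(65)): list=[65, 82, 9, 6, 3, 7, 5] cursor@82
After 5 (insert_after(36)): list=[65, 82, 36, 9, 6, 3, 7, 5] cursor@82
After 6 (delete_current): list=[65, 36, 9, 6, 3, 7, 5] cursor@36
After 7 (delete_current): list=[65, 9, 6, 3, 7, 5] cursor@9
After 8 (insert_before(33)): list=[65, 33, 9, 6, 3, 7, 5] cursor@9
After 9 (next): list=[65, 33, 9, 6, 3, 7, 5] cursor@6
After 10 (insert_after(69)): list=[65, 33, 9, 6, 69, 3, 7, 5] cursor@6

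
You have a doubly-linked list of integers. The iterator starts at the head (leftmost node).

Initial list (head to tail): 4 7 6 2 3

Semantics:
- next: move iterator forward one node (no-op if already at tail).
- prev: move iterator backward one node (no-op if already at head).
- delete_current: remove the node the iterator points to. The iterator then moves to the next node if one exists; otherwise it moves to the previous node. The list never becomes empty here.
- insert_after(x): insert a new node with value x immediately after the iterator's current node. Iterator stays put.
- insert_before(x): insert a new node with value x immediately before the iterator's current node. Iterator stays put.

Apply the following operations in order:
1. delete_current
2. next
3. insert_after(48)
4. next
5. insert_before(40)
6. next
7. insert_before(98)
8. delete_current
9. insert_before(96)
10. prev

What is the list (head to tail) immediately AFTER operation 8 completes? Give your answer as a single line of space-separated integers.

Answer: 7 6 40 48 98 3

Derivation:
After 1 (delete_current): list=[7, 6, 2, 3] cursor@7
After 2 (next): list=[7, 6, 2, 3] cursor@6
After 3 (insert_after(48)): list=[7, 6, 48, 2, 3] cursor@6
After 4 (next): list=[7, 6, 48, 2, 3] cursor@48
After 5 (insert_before(40)): list=[7, 6, 40, 48, 2, 3] cursor@48
After 6 (next): list=[7, 6, 40, 48, 2, 3] cursor@2
After 7 (insert_before(98)): list=[7, 6, 40, 48, 98, 2, 3] cursor@2
After 8 (delete_current): list=[7, 6, 40, 48, 98, 3] cursor@3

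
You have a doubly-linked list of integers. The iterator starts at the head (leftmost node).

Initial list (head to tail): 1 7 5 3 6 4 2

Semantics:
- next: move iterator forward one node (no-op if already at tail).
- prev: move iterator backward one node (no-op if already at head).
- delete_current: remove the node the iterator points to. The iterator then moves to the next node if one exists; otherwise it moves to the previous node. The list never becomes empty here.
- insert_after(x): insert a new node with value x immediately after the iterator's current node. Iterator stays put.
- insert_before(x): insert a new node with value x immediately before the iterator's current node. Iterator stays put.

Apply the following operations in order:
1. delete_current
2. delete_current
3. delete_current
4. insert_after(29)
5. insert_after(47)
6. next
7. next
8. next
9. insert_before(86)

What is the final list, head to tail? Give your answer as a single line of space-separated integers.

Answer: 3 47 29 86 6 4 2

Derivation:
After 1 (delete_current): list=[7, 5, 3, 6, 4, 2] cursor@7
After 2 (delete_current): list=[5, 3, 6, 4, 2] cursor@5
After 3 (delete_current): list=[3, 6, 4, 2] cursor@3
After 4 (insert_after(29)): list=[3, 29, 6, 4, 2] cursor@3
After 5 (insert_after(47)): list=[3, 47, 29, 6, 4, 2] cursor@3
After 6 (next): list=[3, 47, 29, 6, 4, 2] cursor@47
After 7 (next): list=[3, 47, 29, 6, 4, 2] cursor@29
After 8 (next): list=[3, 47, 29, 6, 4, 2] cursor@6
After 9 (insert_before(86)): list=[3, 47, 29, 86, 6, 4, 2] cursor@6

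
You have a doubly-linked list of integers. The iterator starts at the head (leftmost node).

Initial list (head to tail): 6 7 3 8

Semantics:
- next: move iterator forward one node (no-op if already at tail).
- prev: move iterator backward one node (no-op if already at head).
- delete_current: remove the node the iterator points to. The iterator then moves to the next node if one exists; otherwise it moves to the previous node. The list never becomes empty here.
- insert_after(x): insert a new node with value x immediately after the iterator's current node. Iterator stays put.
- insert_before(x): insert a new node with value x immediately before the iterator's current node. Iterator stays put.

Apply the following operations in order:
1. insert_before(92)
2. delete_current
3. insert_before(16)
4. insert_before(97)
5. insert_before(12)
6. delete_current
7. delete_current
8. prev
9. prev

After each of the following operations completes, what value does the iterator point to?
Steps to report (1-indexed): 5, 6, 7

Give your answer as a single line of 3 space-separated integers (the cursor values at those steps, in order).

After 1 (insert_before(92)): list=[92, 6, 7, 3, 8] cursor@6
After 2 (delete_current): list=[92, 7, 3, 8] cursor@7
After 3 (insert_before(16)): list=[92, 16, 7, 3, 8] cursor@7
After 4 (insert_before(97)): list=[92, 16, 97, 7, 3, 8] cursor@7
After 5 (insert_before(12)): list=[92, 16, 97, 12, 7, 3, 8] cursor@7
After 6 (delete_current): list=[92, 16, 97, 12, 3, 8] cursor@3
After 7 (delete_current): list=[92, 16, 97, 12, 8] cursor@8
After 8 (prev): list=[92, 16, 97, 12, 8] cursor@12
After 9 (prev): list=[92, 16, 97, 12, 8] cursor@97

Answer: 7 3 8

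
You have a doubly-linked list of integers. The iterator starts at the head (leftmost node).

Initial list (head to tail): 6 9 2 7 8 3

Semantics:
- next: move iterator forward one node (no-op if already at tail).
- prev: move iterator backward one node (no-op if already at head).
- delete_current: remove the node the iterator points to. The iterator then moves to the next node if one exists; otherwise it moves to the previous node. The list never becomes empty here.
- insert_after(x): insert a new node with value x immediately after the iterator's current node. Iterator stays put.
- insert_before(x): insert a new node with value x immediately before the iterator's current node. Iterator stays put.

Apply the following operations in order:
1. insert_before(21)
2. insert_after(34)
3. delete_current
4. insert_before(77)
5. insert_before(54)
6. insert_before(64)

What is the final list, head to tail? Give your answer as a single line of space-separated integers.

After 1 (insert_before(21)): list=[21, 6, 9, 2, 7, 8, 3] cursor@6
After 2 (insert_after(34)): list=[21, 6, 34, 9, 2, 7, 8, 3] cursor@6
After 3 (delete_current): list=[21, 34, 9, 2, 7, 8, 3] cursor@34
After 4 (insert_before(77)): list=[21, 77, 34, 9, 2, 7, 8, 3] cursor@34
After 5 (insert_before(54)): list=[21, 77, 54, 34, 9, 2, 7, 8, 3] cursor@34
After 6 (insert_before(64)): list=[21, 77, 54, 64, 34, 9, 2, 7, 8, 3] cursor@34

Answer: 21 77 54 64 34 9 2 7 8 3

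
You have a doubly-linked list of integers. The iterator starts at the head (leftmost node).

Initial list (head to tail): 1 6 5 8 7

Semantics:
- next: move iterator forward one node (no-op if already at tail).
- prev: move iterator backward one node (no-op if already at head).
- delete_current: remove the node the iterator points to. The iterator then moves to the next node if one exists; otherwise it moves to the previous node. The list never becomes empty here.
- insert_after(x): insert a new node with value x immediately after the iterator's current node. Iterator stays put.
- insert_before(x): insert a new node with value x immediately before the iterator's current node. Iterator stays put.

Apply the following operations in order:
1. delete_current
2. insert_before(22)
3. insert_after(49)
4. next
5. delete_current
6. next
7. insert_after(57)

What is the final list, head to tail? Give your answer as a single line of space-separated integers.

After 1 (delete_current): list=[6, 5, 8, 7] cursor@6
After 2 (insert_before(22)): list=[22, 6, 5, 8, 7] cursor@6
After 3 (insert_after(49)): list=[22, 6, 49, 5, 8, 7] cursor@6
After 4 (next): list=[22, 6, 49, 5, 8, 7] cursor@49
After 5 (delete_current): list=[22, 6, 5, 8, 7] cursor@5
After 6 (next): list=[22, 6, 5, 8, 7] cursor@8
After 7 (insert_after(57)): list=[22, 6, 5, 8, 57, 7] cursor@8

Answer: 22 6 5 8 57 7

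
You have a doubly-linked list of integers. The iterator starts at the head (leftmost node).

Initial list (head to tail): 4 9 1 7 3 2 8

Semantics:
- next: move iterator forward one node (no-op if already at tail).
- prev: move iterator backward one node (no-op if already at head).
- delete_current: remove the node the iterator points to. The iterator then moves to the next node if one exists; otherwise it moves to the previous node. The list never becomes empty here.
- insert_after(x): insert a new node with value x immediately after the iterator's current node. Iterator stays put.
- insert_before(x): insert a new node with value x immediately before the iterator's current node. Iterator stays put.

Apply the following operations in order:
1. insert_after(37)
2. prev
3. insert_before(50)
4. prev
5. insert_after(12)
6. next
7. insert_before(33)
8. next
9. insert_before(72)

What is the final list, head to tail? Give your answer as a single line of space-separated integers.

After 1 (insert_after(37)): list=[4, 37, 9, 1, 7, 3, 2, 8] cursor@4
After 2 (prev): list=[4, 37, 9, 1, 7, 3, 2, 8] cursor@4
After 3 (insert_before(50)): list=[50, 4, 37, 9, 1, 7, 3, 2, 8] cursor@4
After 4 (prev): list=[50, 4, 37, 9, 1, 7, 3, 2, 8] cursor@50
After 5 (insert_after(12)): list=[50, 12, 4, 37, 9, 1, 7, 3, 2, 8] cursor@50
After 6 (next): list=[50, 12, 4, 37, 9, 1, 7, 3, 2, 8] cursor@12
After 7 (insert_before(33)): list=[50, 33, 12, 4, 37, 9, 1, 7, 3, 2, 8] cursor@12
After 8 (next): list=[50, 33, 12, 4, 37, 9, 1, 7, 3, 2, 8] cursor@4
After 9 (insert_before(72)): list=[50, 33, 12, 72, 4, 37, 9, 1, 7, 3, 2, 8] cursor@4

Answer: 50 33 12 72 4 37 9 1 7 3 2 8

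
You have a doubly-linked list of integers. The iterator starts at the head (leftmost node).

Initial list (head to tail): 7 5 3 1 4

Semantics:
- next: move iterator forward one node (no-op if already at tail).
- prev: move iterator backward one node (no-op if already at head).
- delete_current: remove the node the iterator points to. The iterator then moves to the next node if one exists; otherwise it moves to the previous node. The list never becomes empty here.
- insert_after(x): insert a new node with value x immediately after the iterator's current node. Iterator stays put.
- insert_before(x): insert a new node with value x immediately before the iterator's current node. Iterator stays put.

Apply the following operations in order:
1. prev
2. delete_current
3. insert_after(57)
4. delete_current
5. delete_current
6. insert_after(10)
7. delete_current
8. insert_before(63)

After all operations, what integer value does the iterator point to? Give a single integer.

After 1 (prev): list=[7, 5, 3, 1, 4] cursor@7
After 2 (delete_current): list=[5, 3, 1, 4] cursor@5
After 3 (insert_after(57)): list=[5, 57, 3, 1, 4] cursor@5
After 4 (delete_current): list=[57, 3, 1, 4] cursor@57
After 5 (delete_current): list=[3, 1, 4] cursor@3
After 6 (insert_after(10)): list=[3, 10, 1, 4] cursor@3
After 7 (delete_current): list=[10, 1, 4] cursor@10
After 8 (insert_before(63)): list=[63, 10, 1, 4] cursor@10

Answer: 10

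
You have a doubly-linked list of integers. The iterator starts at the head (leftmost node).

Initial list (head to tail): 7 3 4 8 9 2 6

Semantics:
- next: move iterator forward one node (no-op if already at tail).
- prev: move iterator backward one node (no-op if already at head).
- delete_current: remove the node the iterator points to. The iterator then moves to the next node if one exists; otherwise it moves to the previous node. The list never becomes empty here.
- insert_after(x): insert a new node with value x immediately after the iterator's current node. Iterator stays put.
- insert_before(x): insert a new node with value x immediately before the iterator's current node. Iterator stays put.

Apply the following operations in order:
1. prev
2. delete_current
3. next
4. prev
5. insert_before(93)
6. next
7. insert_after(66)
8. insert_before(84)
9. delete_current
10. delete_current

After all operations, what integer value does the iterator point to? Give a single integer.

Answer: 8

Derivation:
After 1 (prev): list=[7, 3, 4, 8, 9, 2, 6] cursor@7
After 2 (delete_current): list=[3, 4, 8, 9, 2, 6] cursor@3
After 3 (next): list=[3, 4, 8, 9, 2, 6] cursor@4
After 4 (prev): list=[3, 4, 8, 9, 2, 6] cursor@3
After 5 (insert_before(93)): list=[93, 3, 4, 8, 9, 2, 6] cursor@3
After 6 (next): list=[93, 3, 4, 8, 9, 2, 6] cursor@4
After 7 (insert_after(66)): list=[93, 3, 4, 66, 8, 9, 2, 6] cursor@4
After 8 (insert_before(84)): list=[93, 3, 84, 4, 66, 8, 9, 2, 6] cursor@4
After 9 (delete_current): list=[93, 3, 84, 66, 8, 9, 2, 6] cursor@66
After 10 (delete_current): list=[93, 3, 84, 8, 9, 2, 6] cursor@8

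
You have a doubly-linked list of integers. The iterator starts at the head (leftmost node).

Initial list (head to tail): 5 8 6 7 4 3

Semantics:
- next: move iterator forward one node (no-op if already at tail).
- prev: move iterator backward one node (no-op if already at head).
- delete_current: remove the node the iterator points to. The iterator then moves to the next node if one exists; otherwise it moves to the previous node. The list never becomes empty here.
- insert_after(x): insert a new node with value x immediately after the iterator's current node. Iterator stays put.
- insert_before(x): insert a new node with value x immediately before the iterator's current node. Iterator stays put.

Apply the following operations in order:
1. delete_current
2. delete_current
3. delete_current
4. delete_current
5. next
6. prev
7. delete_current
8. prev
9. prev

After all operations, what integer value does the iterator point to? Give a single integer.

After 1 (delete_current): list=[8, 6, 7, 4, 3] cursor@8
After 2 (delete_current): list=[6, 7, 4, 3] cursor@6
After 3 (delete_current): list=[7, 4, 3] cursor@7
After 4 (delete_current): list=[4, 3] cursor@4
After 5 (next): list=[4, 3] cursor@3
After 6 (prev): list=[4, 3] cursor@4
After 7 (delete_current): list=[3] cursor@3
After 8 (prev): list=[3] cursor@3
After 9 (prev): list=[3] cursor@3

Answer: 3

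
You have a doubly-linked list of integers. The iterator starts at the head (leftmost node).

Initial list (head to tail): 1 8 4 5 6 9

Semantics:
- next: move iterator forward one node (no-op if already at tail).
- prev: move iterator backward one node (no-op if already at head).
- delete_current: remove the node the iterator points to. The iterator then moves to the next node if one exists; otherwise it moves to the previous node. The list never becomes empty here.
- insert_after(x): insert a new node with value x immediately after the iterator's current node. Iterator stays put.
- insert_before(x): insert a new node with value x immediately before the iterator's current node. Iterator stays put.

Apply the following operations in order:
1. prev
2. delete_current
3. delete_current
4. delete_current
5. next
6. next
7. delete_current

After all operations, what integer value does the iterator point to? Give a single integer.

After 1 (prev): list=[1, 8, 4, 5, 6, 9] cursor@1
After 2 (delete_current): list=[8, 4, 5, 6, 9] cursor@8
After 3 (delete_current): list=[4, 5, 6, 9] cursor@4
After 4 (delete_current): list=[5, 6, 9] cursor@5
After 5 (next): list=[5, 6, 9] cursor@6
After 6 (next): list=[5, 6, 9] cursor@9
After 7 (delete_current): list=[5, 6] cursor@6

Answer: 6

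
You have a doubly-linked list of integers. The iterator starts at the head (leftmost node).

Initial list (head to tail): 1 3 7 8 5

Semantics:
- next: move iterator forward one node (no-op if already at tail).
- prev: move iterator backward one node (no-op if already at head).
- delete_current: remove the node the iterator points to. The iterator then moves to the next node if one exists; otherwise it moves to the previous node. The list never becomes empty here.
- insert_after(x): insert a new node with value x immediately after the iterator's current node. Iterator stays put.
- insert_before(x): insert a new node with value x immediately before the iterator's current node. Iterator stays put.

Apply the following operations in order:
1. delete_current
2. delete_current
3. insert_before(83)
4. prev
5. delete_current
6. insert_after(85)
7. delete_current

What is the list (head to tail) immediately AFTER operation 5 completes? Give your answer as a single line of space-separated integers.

After 1 (delete_current): list=[3, 7, 8, 5] cursor@3
After 2 (delete_current): list=[7, 8, 5] cursor@7
After 3 (insert_before(83)): list=[83, 7, 8, 5] cursor@7
After 4 (prev): list=[83, 7, 8, 5] cursor@83
After 5 (delete_current): list=[7, 8, 5] cursor@7

Answer: 7 8 5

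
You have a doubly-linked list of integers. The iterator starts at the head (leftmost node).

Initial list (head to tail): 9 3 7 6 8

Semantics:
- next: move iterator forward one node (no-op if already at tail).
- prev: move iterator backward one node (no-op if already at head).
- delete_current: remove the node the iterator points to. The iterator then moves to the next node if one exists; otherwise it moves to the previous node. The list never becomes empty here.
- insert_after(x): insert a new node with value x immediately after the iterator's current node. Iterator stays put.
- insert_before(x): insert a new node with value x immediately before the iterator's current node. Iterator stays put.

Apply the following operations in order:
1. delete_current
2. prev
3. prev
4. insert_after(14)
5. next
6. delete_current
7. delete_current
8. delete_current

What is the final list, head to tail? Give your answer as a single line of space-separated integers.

After 1 (delete_current): list=[3, 7, 6, 8] cursor@3
After 2 (prev): list=[3, 7, 6, 8] cursor@3
After 3 (prev): list=[3, 7, 6, 8] cursor@3
After 4 (insert_after(14)): list=[3, 14, 7, 6, 8] cursor@3
After 5 (next): list=[3, 14, 7, 6, 8] cursor@14
After 6 (delete_current): list=[3, 7, 6, 8] cursor@7
After 7 (delete_current): list=[3, 6, 8] cursor@6
After 8 (delete_current): list=[3, 8] cursor@8

Answer: 3 8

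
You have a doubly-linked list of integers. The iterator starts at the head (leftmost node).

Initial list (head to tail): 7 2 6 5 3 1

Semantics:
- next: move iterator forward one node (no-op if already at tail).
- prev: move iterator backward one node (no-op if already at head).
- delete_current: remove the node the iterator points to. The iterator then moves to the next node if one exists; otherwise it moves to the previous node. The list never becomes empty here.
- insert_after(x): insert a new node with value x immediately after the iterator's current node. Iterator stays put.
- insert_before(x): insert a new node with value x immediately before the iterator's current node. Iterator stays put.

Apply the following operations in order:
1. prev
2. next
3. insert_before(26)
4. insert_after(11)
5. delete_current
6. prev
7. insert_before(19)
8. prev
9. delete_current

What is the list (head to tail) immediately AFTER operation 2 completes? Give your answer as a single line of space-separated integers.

Answer: 7 2 6 5 3 1

Derivation:
After 1 (prev): list=[7, 2, 6, 5, 3, 1] cursor@7
After 2 (next): list=[7, 2, 6, 5, 3, 1] cursor@2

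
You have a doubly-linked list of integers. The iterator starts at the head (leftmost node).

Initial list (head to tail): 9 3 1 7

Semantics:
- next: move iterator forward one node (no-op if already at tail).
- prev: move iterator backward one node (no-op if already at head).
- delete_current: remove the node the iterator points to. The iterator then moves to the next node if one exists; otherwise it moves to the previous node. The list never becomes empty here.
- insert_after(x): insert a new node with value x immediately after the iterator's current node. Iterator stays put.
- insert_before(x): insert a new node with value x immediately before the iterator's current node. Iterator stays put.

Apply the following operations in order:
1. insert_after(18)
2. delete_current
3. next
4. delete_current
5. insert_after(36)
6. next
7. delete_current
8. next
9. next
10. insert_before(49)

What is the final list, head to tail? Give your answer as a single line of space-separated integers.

After 1 (insert_after(18)): list=[9, 18, 3, 1, 7] cursor@9
After 2 (delete_current): list=[18, 3, 1, 7] cursor@18
After 3 (next): list=[18, 3, 1, 7] cursor@3
After 4 (delete_current): list=[18, 1, 7] cursor@1
After 5 (insert_after(36)): list=[18, 1, 36, 7] cursor@1
After 6 (next): list=[18, 1, 36, 7] cursor@36
After 7 (delete_current): list=[18, 1, 7] cursor@7
After 8 (next): list=[18, 1, 7] cursor@7
After 9 (next): list=[18, 1, 7] cursor@7
After 10 (insert_before(49)): list=[18, 1, 49, 7] cursor@7

Answer: 18 1 49 7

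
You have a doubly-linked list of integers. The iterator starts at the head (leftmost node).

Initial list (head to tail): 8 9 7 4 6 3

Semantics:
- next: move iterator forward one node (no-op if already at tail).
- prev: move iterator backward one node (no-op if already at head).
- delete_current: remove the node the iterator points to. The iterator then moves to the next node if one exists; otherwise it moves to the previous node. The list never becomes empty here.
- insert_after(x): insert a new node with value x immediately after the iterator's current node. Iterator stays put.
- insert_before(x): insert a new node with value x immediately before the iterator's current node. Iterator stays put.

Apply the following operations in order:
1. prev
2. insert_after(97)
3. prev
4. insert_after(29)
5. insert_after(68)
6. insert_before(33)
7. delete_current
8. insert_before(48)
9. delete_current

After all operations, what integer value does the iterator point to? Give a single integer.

Answer: 29

Derivation:
After 1 (prev): list=[8, 9, 7, 4, 6, 3] cursor@8
After 2 (insert_after(97)): list=[8, 97, 9, 7, 4, 6, 3] cursor@8
After 3 (prev): list=[8, 97, 9, 7, 4, 6, 3] cursor@8
After 4 (insert_after(29)): list=[8, 29, 97, 9, 7, 4, 6, 3] cursor@8
After 5 (insert_after(68)): list=[8, 68, 29, 97, 9, 7, 4, 6, 3] cursor@8
After 6 (insert_before(33)): list=[33, 8, 68, 29, 97, 9, 7, 4, 6, 3] cursor@8
After 7 (delete_current): list=[33, 68, 29, 97, 9, 7, 4, 6, 3] cursor@68
After 8 (insert_before(48)): list=[33, 48, 68, 29, 97, 9, 7, 4, 6, 3] cursor@68
After 9 (delete_current): list=[33, 48, 29, 97, 9, 7, 4, 6, 3] cursor@29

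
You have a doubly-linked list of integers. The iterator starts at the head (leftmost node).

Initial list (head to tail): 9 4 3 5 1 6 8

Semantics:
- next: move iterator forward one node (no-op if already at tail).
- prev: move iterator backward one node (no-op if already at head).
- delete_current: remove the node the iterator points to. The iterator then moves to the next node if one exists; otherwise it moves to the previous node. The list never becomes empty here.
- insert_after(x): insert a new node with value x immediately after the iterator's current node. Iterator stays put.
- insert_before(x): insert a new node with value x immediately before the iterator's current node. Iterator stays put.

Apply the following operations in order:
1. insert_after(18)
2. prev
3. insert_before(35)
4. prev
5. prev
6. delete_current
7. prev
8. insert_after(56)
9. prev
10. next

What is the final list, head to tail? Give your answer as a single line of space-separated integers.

After 1 (insert_after(18)): list=[9, 18, 4, 3, 5, 1, 6, 8] cursor@9
After 2 (prev): list=[9, 18, 4, 3, 5, 1, 6, 8] cursor@9
After 3 (insert_before(35)): list=[35, 9, 18, 4, 3, 5, 1, 6, 8] cursor@9
After 4 (prev): list=[35, 9, 18, 4, 3, 5, 1, 6, 8] cursor@35
After 5 (prev): list=[35, 9, 18, 4, 3, 5, 1, 6, 8] cursor@35
After 6 (delete_current): list=[9, 18, 4, 3, 5, 1, 6, 8] cursor@9
After 7 (prev): list=[9, 18, 4, 3, 5, 1, 6, 8] cursor@9
After 8 (insert_after(56)): list=[9, 56, 18, 4, 3, 5, 1, 6, 8] cursor@9
After 9 (prev): list=[9, 56, 18, 4, 3, 5, 1, 6, 8] cursor@9
After 10 (next): list=[9, 56, 18, 4, 3, 5, 1, 6, 8] cursor@56

Answer: 9 56 18 4 3 5 1 6 8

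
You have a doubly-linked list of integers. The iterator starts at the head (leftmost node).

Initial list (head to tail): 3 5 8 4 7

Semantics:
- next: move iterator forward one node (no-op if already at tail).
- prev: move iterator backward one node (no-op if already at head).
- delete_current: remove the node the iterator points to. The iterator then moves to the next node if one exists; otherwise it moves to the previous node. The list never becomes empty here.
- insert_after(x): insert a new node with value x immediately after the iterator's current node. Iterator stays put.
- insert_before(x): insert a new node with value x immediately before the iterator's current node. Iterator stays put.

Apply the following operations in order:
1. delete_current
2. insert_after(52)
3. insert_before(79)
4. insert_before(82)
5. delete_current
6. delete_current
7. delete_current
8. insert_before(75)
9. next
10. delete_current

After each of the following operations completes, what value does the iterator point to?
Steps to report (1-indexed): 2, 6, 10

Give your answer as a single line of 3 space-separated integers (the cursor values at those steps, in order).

Answer: 5 8 4

Derivation:
After 1 (delete_current): list=[5, 8, 4, 7] cursor@5
After 2 (insert_after(52)): list=[5, 52, 8, 4, 7] cursor@5
After 3 (insert_before(79)): list=[79, 5, 52, 8, 4, 7] cursor@5
After 4 (insert_before(82)): list=[79, 82, 5, 52, 8, 4, 7] cursor@5
After 5 (delete_current): list=[79, 82, 52, 8, 4, 7] cursor@52
After 6 (delete_current): list=[79, 82, 8, 4, 7] cursor@8
After 7 (delete_current): list=[79, 82, 4, 7] cursor@4
After 8 (insert_before(75)): list=[79, 82, 75, 4, 7] cursor@4
After 9 (next): list=[79, 82, 75, 4, 7] cursor@7
After 10 (delete_current): list=[79, 82, 75, 4] cursor@4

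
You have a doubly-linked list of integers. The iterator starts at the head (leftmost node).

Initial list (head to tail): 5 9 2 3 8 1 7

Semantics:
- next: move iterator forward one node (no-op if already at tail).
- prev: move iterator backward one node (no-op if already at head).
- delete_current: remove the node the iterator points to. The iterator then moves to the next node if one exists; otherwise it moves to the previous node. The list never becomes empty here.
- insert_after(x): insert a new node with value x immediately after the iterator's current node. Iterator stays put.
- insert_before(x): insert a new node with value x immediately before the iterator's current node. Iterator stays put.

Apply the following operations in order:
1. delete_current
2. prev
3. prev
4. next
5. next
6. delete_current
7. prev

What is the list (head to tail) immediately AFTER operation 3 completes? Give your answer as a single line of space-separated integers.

After 1 (delete_current): list=[9, 2, 3, 8, 1, 7] cursor@9
After 2 (prev): list=[9, 2, 3, 8, 1, 7] cursor@9
After 3 (prev): list=[9, 2, 3, 8, 1, 7] cursor@9

Answer: 9 2 3 8 1 7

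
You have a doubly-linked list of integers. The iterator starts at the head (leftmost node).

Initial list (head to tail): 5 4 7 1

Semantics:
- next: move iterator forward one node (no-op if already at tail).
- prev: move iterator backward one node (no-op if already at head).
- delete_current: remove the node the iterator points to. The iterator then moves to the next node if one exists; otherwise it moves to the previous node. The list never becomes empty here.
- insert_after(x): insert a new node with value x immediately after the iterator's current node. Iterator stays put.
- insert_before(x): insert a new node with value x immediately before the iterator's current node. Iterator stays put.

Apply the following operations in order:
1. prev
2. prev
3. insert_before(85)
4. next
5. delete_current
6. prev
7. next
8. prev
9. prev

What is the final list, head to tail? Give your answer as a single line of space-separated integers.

After 1 (prev): list=[5, 4, 7, 1] cursor@5
After 2 (prev): list=[5, 4, 7, 1] cursor@5
After 3 (insert_before(85)): list=[85, 5, 4, 7, 1] cursor@5
After 4 (next): list=[85, 5, 4, 7, 1] cursor@4
After 5 (delete_current): list=[85, 5, 7, 1] cursor@7
After 6 (prev): list=[85, 5, 7, 1] cursor@5
After 7 (next): list=[85, 5, 7, 1] cursor@7
After 8 (prev): list=[85, 5, 7, 1] cursor@5
After 9 (prev): list=[85, 5, 7, 1] cursor@85

Answer: 85 5 7 1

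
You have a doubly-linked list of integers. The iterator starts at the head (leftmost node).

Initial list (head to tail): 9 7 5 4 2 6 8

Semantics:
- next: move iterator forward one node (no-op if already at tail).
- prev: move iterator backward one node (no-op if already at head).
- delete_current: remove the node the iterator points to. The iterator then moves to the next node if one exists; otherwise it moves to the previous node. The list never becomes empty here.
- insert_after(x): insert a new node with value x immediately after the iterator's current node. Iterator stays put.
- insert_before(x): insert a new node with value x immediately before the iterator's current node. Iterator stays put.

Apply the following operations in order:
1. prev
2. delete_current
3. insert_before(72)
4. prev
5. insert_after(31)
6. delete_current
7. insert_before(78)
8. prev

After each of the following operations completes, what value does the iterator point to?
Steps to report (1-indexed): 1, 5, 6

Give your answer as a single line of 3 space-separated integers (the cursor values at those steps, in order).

After 1 (prev): list=[9, 7, 5, 4, 2, 6, 8] cursor@9
After 2 (delete_current): list=[7, 5, 4, 2, 6, 8] cursor@7
After 3 (insert_before(72)): list=[72, 7, 5, 4, 2, 6, 8] cursor@7
After 4 (prev): list=[72, 7, 5, 4, 2, 6, 8] cursor@72
After 5 (insert_after(31)): list=[72, 31, 7, 5, 4, 2, 6, 8] cursor@72
After 6 (delete_current): list=[31, 7, 5, 4, 2, 6, 8] cursor@31
After 7 (insert_before(78)): list=[78, 31, 7, 5, 4, 2, 6, 8] cursor@31
After 8 (prev): list=[78, 31, 7, 5, 4, 2, 6, 8] cursor@78

Answer: 9 72 31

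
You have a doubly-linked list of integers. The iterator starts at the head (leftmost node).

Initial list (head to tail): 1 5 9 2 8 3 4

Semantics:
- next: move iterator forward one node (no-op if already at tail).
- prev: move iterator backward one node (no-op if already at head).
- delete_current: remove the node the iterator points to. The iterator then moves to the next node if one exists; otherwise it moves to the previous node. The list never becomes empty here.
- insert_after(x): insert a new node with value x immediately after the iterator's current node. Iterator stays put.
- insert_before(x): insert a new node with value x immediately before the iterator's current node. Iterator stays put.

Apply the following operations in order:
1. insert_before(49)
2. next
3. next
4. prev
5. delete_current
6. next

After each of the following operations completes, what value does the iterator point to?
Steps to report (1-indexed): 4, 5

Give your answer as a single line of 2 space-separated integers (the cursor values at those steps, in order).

After 1 (insert_before(49)): list=[49, 1, 5, 9, 2, 8, 3, 4] cursor@1
After 2 (next): list=[49, 1, 5, 9, 2, 8, 3, 4] cursor@5
After 3 (next): list=[49, 1, 5, 9, 2, 8, 3, 4] cursor@9
After 4 (prev): list=[49, 1, 5, 9, 2, 8, 3, 4] cursor@5
After 5 (delete_current): list=[49, 1, 9, 2, 8, 3, 4] cursor@9
After 6 (next): list=[49, 1, 9, 2, 8, 3, 4] cursor@2

Answer: 5 9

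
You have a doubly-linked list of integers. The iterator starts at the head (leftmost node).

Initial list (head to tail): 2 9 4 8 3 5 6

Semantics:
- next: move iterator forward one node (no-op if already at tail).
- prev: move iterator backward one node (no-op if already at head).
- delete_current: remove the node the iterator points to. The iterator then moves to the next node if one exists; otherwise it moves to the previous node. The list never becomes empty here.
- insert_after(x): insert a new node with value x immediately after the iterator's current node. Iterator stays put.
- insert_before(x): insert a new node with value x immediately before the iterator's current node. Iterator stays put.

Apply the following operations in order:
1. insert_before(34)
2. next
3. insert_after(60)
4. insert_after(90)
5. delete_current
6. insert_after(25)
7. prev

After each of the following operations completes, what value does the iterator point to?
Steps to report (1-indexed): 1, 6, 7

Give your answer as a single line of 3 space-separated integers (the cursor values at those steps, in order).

Answer: 2 90 2

Derivation:
After 1 (insert_before(34)): list=[34, 2, 9, 4, 8, 3, 5, 6] cursor@2
After 2 (next): list=[34, 2, 9, 4, 8, 3, 5, 6] cursor@9
After 3 (insert_after(60)): list=[34, 2, 9, 60, 4, 8, 3, 5, 6] cursor@9
After 4 (insert_after(90)): list=[34, 2, 9, 90, 60, 4, 8, 3, 5, 6] cursor@9
After 5 (delete_current): list=[34, 2, 90, 60, 4, 8, 3, 5, 6] cursor@90
After 6 (insert_after(25)): list=[34, 2, 90, 25, 60, 4, 8, 3, 5, 6] cursor@90
After 7 (prev): list=[34, 2, 90, 25, 60, 4, 8, 3, 5, 6] cursor@2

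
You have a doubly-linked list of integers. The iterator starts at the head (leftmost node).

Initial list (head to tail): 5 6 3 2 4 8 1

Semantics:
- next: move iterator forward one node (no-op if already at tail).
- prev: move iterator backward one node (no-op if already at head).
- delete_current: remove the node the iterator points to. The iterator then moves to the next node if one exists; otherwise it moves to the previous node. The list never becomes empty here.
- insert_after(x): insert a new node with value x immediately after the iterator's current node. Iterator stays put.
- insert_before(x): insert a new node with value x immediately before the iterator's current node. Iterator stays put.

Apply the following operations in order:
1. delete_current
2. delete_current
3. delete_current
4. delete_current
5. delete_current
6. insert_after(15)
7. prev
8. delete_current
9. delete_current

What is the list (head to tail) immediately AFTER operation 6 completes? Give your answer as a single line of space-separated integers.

After 1 (delete_current): list=[6, 3, 2, 4, 8, 1] cursor@6
After 2 (delete_current): list=[3, 2, 4, 8, 1] cursor@3
After 3 (delete_current): list=[2, 4, 8, 1] cursor@2
After 4 (delete_current): list=[4, 8, 1] cursor@4
After 5 (delete_current): list=[8, 1] cursor@8
After 6 (insert_after(15)): list=[8, 15, 1] cursor@8

Answer: 8 15 1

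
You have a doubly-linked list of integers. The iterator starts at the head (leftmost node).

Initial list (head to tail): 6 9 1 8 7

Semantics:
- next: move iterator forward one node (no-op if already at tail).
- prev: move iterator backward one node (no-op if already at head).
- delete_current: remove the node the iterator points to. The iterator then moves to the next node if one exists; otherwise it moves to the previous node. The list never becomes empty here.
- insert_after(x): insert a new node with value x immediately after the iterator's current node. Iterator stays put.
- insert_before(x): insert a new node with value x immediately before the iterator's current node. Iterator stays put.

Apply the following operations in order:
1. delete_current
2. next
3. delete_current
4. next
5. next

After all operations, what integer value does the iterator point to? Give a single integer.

After 1 (delete_current): list=[9, 1, 8, 7] cursor@9
After 2 (next): list=[9, 1, 8, 7] cursor@1
After 3 (delete_current): list=[9, 8, 7] cursor@8
After 4 (next): list=[9, 8, 7] cursor@7
After 5 (next): list=[9, 8, 7] cursor@7

Answer: 7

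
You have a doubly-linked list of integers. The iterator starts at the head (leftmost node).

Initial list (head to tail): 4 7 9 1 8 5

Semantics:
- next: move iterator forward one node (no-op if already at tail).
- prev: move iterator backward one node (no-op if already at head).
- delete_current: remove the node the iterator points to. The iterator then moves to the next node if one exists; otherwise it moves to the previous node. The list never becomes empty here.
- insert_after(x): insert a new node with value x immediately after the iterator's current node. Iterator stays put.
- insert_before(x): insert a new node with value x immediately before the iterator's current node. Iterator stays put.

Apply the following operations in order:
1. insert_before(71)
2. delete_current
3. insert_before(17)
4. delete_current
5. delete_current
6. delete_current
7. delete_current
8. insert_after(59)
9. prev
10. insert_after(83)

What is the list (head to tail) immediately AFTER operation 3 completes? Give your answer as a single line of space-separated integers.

Answer: 71 17 7 9 1 8 5

Derivation:
After 1 (insert_before(71)): list=[71, 4, 7, 9, 1, 8, 5] cursor@4
After 2 (delete_current): list=[71, 7, 9, 1, 8, 5] cursor@7
After 3 (insert_before(17)): list=[71, 17, 7, 9, 1, 8, 5] cursor@7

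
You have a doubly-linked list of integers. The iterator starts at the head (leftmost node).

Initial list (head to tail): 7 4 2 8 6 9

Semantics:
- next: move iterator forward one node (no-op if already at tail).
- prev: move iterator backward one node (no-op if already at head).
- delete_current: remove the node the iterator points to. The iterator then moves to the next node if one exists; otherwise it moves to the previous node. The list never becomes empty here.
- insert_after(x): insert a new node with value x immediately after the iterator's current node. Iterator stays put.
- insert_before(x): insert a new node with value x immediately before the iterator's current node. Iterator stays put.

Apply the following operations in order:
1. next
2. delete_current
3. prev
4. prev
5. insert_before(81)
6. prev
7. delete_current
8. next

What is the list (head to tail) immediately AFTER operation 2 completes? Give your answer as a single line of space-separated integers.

Answer: 7 2 8 6 9

Derivation:
After 1 (next): list=[7, 4, 2, 8, 6, 9] cursor@4
After 2 (delete_current): list=[7, 2, 8, 6, 9] cursor@2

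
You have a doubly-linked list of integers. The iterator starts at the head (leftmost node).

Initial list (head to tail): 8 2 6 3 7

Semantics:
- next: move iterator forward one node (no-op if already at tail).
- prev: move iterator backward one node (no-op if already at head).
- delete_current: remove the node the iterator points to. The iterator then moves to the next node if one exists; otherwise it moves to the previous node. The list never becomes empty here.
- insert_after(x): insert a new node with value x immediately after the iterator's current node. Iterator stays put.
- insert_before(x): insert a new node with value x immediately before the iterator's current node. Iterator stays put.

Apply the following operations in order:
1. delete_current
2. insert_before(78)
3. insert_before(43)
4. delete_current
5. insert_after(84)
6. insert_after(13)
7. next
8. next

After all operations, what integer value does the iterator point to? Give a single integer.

After 1 (delete_current): list=[2, 6, 3, 7] cursor@2
After 2 (insert_before(78)): list=[78, 2, 6, 3, 7] cursor@2
After 3 (insert_before(43)): list=[78, 43, 2, 6, 3, 7] cursor@2
After 4 (delete_current): list=[78, 43, 6, 3, 7] cursor@6
After 5 (insert_after(84)): list=[78, 43, 6, 84, 3, 7] cursor@6
After 6 (insert_after(13)): list=[78, 43, 6, 13, 84, 3, 7] cursor@6
After 7 (next): list=[78, 43, 6, 13, 84, 3, 7] cursor@13
After 8 (next): list=[78, 43, 6, 13, 84, 3, 7] cursor@84

Answer: 84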